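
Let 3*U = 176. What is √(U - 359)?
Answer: I*√2703/3 ≈ 17.33*I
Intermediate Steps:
U = 176/3 (U = (⅓)*176 = 176/3 ≈ 58.667)
√(U - 359) = √(176/3 - 359) = √(-901/3) = I*√2703/3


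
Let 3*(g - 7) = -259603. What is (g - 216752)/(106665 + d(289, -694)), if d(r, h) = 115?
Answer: -454919/160170 ≈ -2.8402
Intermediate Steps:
g = -259582/3 (g = 7 + (⅓)*(-259603) = 7 - 259603/3 = -259582/3 ≈ -86527.)
(g - 216752)/(106665 + d(289, -694)) = (-259582/3 - 216752)/(106665 + 115) = -909838/3/106780 = -909838/3*1/106780 = -454919/160170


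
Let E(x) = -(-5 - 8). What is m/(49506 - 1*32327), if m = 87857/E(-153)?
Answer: 87857/223327 ≈ 0.39340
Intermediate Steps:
E(x) = 13 (E(x) = -1*(-13) = 13)
m = 87857/13 ≈ 6758.2
m/(49506 - 1*32327) = 87857/(13*(49506 - 1*32327)) = 87857/(13*(49506 - 32327)) = (87857/13)/17179 = (87857/13)*(1/17179) = 87857/223327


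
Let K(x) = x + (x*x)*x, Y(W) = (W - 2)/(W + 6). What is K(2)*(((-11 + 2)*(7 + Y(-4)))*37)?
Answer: -13320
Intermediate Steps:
Y(W) = (-2 + W)/(6 + W)
K(x) = x + x**3 (K(x) = x + x**2*x = x + x**3)
K(2)*(((-11 + 2)*(7 + Y(-4)))*37) = (2 + 2**3)*(((-11 + 2)*(7 + (-2 - 4)/(6 - 4)))*37) = (2 + 8)*(-9*(7 - 6/2)*37) = 10*(-9*(7 + (1/2)*(-6))*37) = 10*(-9*(7 - 3)*37) = 10*(-9*4*37) = 10*(-36*37) = 10*(-1332) = -13320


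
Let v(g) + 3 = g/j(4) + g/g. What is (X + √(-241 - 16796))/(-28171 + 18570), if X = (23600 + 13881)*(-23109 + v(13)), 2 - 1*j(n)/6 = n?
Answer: 10395167945/115212 - 3*I*√1893/9601 ≈ 90226.0 - 0.013595*I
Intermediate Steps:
j(n) = 12 - 6*n
v(g) = -2 - g/12 (v(g) = -3 + (g/(12 - 6*4) + g/g) = -3 + (g/(12 - 24) + 1) = -3 + (g/(-12) + 1) = -3 + (g*(-1/12) + 1) = -3 + (-g/12 + 1) = -3 + (1 - g/12) = -2 - g/12)
X = -10395167945/12 (X = (23600 + 13881)*(-23109 + (-2 - 1/12*13)) = 37481*(-23109 + (-2 - 13/12)) = 37481*(-23109 - 37/12) = 37481*(-277345/12) = -10395167945/12 ≈ -8.6626e+8)
(X + √(-241 - 16796))/(-28171 + 18570) = (-10395167945/12 + √(-241 - 16796))/(-28171 + 18570) = (-10395167945/12 + √(-17037))/(-9601) = (-10395167945/12 + 3*I*√1893)*(-1/9601) = 10395167945/115212 - 3*I*√1893/9601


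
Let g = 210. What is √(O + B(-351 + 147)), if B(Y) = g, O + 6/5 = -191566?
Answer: I*√4783930/5 ≈ 437.44*I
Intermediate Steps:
O = -957836/5 (O = -6/5 - 191566 = -957836/5 ≈ -1.9157e+5)
B(Y) = 210
√(O + B(-351 + 147)) = √(-957836/5 + 210) = √(-956786/5) = I*√4783930/5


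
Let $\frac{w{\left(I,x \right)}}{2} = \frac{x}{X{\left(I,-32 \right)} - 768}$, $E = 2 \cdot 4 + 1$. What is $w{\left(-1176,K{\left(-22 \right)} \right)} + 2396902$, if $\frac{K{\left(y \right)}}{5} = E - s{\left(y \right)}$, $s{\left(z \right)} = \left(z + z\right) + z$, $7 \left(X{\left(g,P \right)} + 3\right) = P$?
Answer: $\frac{13012775708}{5429} \approx 2.3969 \cdot 10^{6}$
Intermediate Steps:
$X{\left(g,P \right)} = -3 + \frac{P}{7}$
$s{\left(z \right)} = 3 z$ ($s{\left(z \right)} = 2 z + z = 3 z$)
$E = 9$ ($E = 8 + 1 = 9$)
$K{\left(y \right)} = 45 - 15 y$ ($K{\left(y \right)} = 5 \left(9 - 3 y\right) = 45 - 15 y$)
$w{\left(I,x \right)} = - \frac{14 x}{5429}$ ($w{\left(I,x \right)} = 2 \frac{x}{\left(-3 + \frac{1}{7} \left(-32\right)\right) - 768} = 2 \frac{x}{\left(-3 - \frac{32}{7}\right) - 768} = 2 \frac{x}{- \frac{53}{7} - 768} = 2 \frac{x}{- \frac{5429}{7}} = 2 x \left(- \frac{7}{5429}\right) = 2 \left(- \frac{7 x}{5429}\right) = - \frac{14 x}{5429}$)
$w{\left(-1176,K{\left(-22 \right)} \right)} + 2396902 = - \frac{14 \left(45 - -330\right)}{5429} + 2396902 = - \frac{14 \left(45 + 330\right)}{5429} + 2396902 = \left(- \frac{14}{5429}\right) 375 + 2396902 = - \frac{5250}{5429} + 2396902 = \frac{13012775708}{5429}$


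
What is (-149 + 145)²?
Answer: 16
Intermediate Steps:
(-149 + 145)² = (-4)² = 16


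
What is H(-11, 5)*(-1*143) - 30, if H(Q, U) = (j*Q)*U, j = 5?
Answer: 39295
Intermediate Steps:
H(Q, U) = 5*Q*U (H(Q, U) = (5*Q)*U = 5*Q*U)
H(-11, 5)*(-1*143) - 30 = (5*(-11)*5)*(-1*143) - 30 = -275*(-143) - 30 = 39325 - 30 = 39295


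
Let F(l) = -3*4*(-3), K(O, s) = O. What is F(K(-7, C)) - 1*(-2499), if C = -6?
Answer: 2535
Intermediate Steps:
F(l) = 36 (F(l) = -12*(-3) = 36)
F(K(-7, C)) - 1*(-2499) = 36 - 1*(-2499) = 36 + 2499 = 2535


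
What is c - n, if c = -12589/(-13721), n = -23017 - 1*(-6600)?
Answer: 225270246/13721 ≈ 16418.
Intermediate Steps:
n = -16417 (n = -23017 + 6600 = -16417)
c = 12589/13721 (c = -12589*(-1/13721) = 12589/13721 ≈ 0.91750)
c - n = 12589/13721 - 1*(-16417) = 12589/13721 + 16417 = 225270246/13721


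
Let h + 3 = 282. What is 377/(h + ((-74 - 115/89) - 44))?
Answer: 33553/14214 ≈ 2.3606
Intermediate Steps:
h = 279 (h = -3 + 282 = 279)
377/(h + ((-74 - 115/89) - 44)) = 377/(279 + ((-74 - 115/89) - 44)) = 377/(279 + (-6701/89 - 44)) = 377/(279 - 10617/89) = 377/(14214/89) = 377*(89/14214) = 33553/14214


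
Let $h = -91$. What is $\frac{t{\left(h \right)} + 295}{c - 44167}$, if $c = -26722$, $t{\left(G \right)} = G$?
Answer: $- \frac{204}{70889} \approx -0.0028777$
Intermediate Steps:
$\frac{t{\left(h \right)} + 295}{c - 44167} = \frac{-91 + 295}{-26722 - 44167} = \frac{204}{-70889} = 204 \left(- \frac{1}{70889}\right) = - \frac{204}{70889}$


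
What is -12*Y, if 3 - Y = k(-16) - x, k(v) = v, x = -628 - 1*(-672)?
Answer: -756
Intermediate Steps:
x = 44 (x = -628 + 672 = 44)
Y = 63 (Y = 3 - (-16 - 1*44) = 3 - (-16 - 44) = 3 - 1*(-60) = 3 + 60 = 63)
-12*Y = -12*63 = -756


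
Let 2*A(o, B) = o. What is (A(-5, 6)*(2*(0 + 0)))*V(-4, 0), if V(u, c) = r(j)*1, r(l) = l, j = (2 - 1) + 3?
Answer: 0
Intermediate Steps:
A(o, B) = o/2
j = 4 (j = 1 + 3 = 4)
V(u, c) = 4 (V(u, c) = 4*1 = 4)
(A(-5, 6)*(2*(0 + 0)))*V(-4, 0) = (((½)*(-5))*(2*(0 + 0)))*4 = -5*0*4 = -5/2*0*4 = 0*4 = 0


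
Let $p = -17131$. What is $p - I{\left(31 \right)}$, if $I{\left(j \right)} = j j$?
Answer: $-18092$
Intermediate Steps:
$I{\left(j \right)} = j^{2}$
$p - I{\left(31 \right)} = -17131 - 31^{2} = -17131 - 961 = -18092$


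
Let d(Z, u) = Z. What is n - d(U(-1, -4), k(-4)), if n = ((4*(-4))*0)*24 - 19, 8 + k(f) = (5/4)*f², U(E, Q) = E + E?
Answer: -17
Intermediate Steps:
U(E, Q) = 2*E
k(f) = -8 + 5*f²/4 (k(f) = -8 + (5/4)*f² = -8 + (5*(¼))*f² = -8 + 5*f²/4)
n = -19 (n = -16*0*24 - 19 = 0*24 - 19 = 0 - 19 = -19)
n - d(U(-1, -4), k(-4)) = -19 - 2*(-1) = -19 - 1*(-2) = -19 + 2 = -17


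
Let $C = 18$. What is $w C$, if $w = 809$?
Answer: $14562$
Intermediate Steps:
$w C = 809 \cdot 18 = 14562$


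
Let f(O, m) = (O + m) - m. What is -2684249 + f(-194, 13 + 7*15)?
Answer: -2684443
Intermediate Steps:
f(O, m) = O
-2684249 + f(-194, 13 + 7*15) = -2684249 - 194 = -2684443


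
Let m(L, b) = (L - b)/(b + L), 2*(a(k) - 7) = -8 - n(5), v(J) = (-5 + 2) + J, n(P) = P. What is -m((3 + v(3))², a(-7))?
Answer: -17/19 ≈ -0.89474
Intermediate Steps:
v(J) = -3 + J
a(k) = ½ (a(k) = 7 + (-8 - 1*5)/2 = 7 + (-8 - 5)/2 = 7 + (½)*(-13) = 7 - 13/2 = ½)
m(L, b) = (L - b)/(L + b)
-m((3 + v(3))², a(-7)) = -((3 + (-3 + 3))² - 1*½)/((3 + (-3 + 3))² + ½) = -((3 + 0)² - ½)/((3 + 0)² + ½) = -(3² - ½)/(3² + ½) = -(9 - ½)/(9 + ½) = -17/(19/2*2) = -2*17/(19*2) = -1*17/19 = -17/19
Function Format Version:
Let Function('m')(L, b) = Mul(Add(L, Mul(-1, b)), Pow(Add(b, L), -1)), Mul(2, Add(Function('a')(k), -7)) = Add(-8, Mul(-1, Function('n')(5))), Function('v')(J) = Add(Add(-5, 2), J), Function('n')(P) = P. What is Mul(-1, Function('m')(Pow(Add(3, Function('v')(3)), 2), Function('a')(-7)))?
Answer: Rational(-17, 19) ≈ -0.89474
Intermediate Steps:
Function('v')(J) = Add(-3, J)
Function('a')(k) = Rational(1, 2) (Function('a')(k) = Add(7, Mul(Rational(1, 2), Add(-8, Mul(-1, 5)))) = Add(7, Mul(Rational(1, 2), Add(-8, -5))) = Add(7, Mul(Rational(1, 2), -13)) = Add(7, Rational(-13, 2)) = Rational(1, 2))
Function('m')(L, b) = Mul(Pow(Add(L, b), -1), Add(L, Mul(-1, b))) (Function('m')(L, b) = Mul(Add(L, Mul(-1, b)), Pow(Add(L, b), -1)) = Mul(Pow(Add(L, b), -1), Add(L, Mul(-1, b))))
Mul(-1, Function('m')(Pow(Add(3, Function('v')(3)), 2), Function('a')(-7))) = Mul(-1, Mul(Pow(Add(Pow(Add(3, Add(-3, 3)), 2), Rational(1, 2)), -1), Add(Pow(Add(3, Add(-3, 3)), 2), Mul(-1, Rational(1, 2))))) = Mul(-1, Mul(Pow(Add(Pow(Add(3, 0), 2), Rational(1, 2)), -1), Add(Pow(Add(3, 0), 2), Rational(-1, 2)))) = Mul(-1, Mul(Pow(Add(Pow(3, 2), Rational(1, 2)), -1), Add(Pow(3, 2), Rational(-1, 2)))) = Mul(-1, Mul(Pow(Add(9, Rational(1, 2)), -1), Add(9, Rational(-1, 2)))) = Mul(-1, Mul(Pow(Rational(19, 2), -1), Rational(17, 2))) = Mul(-1, Mul(Rational(2, 19), Rational(17, 2))) = Mul(-1, Rational(17, 19)) = Rational(-17, 19)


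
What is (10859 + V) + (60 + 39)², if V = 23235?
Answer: 43895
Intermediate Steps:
(10859 + V) + (60 + 39)² = (10859 + 23235) + (60 + 39)² = 34094 + 99² = 34094 + 9801 = 43895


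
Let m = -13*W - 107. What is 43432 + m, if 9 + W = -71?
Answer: 44365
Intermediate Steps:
W = -80 (W = -9 - 71 = -80)
m = 933 (m = -13*(-80) - 107 = 1040 - 107 = 933)
43432 + m = 43432 + 933 = 44365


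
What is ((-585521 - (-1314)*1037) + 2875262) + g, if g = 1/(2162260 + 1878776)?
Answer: 14759314203925/4041036 ≈ 3.6524e+6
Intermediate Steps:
g = 1/4041036 ≈ 2.4746e-7
((-585521 - (-1314)*1037) + 2875262) + g = ((-585521 - (-1314)*1037) + 2875262) + 1/4041036 = ((-585521 - 1*(-1362618)) + 2875262) + 1/4041036 = ((-585521 + 1362618) + 2875262) + 1/4041036 = (777097 + 2875262) + 1/4041036 = 3652359 + 1/4041036 = 14759314203925/4041036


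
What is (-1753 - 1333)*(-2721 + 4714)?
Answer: -6150398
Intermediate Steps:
(-1753 - 1333)*(-2721 + 4714) = -3086*1993 = -6150398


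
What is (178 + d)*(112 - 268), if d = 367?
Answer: -85020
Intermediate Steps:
(178 + d)*(112 - 268) = (178 + 367)*(112 - 268) = 545*(-156) = -85020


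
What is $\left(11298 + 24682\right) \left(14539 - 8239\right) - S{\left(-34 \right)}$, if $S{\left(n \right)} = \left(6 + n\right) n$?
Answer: $226673048$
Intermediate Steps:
$S{\left(n \right)} = n \left(6 + n\right)$
$\left(11298 + 24682\right) \left(14539 - 8239\right) - S{\left(-34 \right)} = \left(11298 + 24682\right) \left(14539 - 8239\right) - - 34 \left(6 - 34\right) = 35980 \cdot 6300 - \left(-34\right) \left(-28\right) = 226674000 - 952 = 226673048$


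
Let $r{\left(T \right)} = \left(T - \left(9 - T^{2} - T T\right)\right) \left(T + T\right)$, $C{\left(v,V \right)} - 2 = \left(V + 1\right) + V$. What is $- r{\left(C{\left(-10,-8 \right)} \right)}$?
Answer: $8216$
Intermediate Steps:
$C{\left(v,V \right)} = 3 + 2 V$ ($C{\left(v,V \right)} = 2 + \left(\left(V + 1\right) + V\right) = 2 + \left(\left(1 + V\right) + V\right) = 2 + \left(1 + 2 V\right) = 3 + 2 V$)
$r{\left(T \right)} = 2 T \left(-9 + T + 2 T^{2}\right)$ ($r{\left(T \right)} = \left(T + \left(\left(T^{2} + T^{2}\right) - 9\right)\right) 2 T = \left(T + \left(2 T^{2} - 9\right)\right) 2 T = \left(T + \left(-9 + 2 T^{2}\right)\right) 2 T = \left(-9 + T + 2 T^{2}\right) 2 T = 2 T \left(-9 + T + 2 T^{2}\right)$)
$- r{\left(C{\left(-10,-8 \right)} \right)} = - 2 \left(3 + 2 \left(-8\right)\right) \left(-9 + \left(3 + 2 \left(-8\right)\right) + 2 \left(3 + 2 \left(-8\right)\right)^{2}\right) = - 2 \left(3 - 16\right) \left(-9 + \left(3 - 16\right) + 2 \left(3 - 16\right)^{2}\right) = - 2 \left(-13\right) \left(-9 - 13 + 2 \left(-13\right)^{2}\right) = - 2 \left(-13\right) \left(-9 - 13 + 2 \cdot 169\right) = - 2 \left(-13\right) \left(-9 - 13 + 338\right) = - 2 \left(-13\right) 316 = \left(-1\right) \left(-8216\right) = 8216$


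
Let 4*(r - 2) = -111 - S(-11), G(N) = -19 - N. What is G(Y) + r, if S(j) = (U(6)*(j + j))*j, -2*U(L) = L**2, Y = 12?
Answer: 4129/4 ≈ 1032.3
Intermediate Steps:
U(L) = -L**2/2
S(j) = -36*j**2 (S(j) = ((-1/2*6**2)*(j + j))*j = ((-1/2*36)*(2*j))*j = (-36*j)*j = -36*j**2)
r = 4253/4 (r = 2 + (-111 - (-36)*(-11)**2)/4 = 2 + (-111 - (-36)*121)/4 = 2 + (-111 - 1*(-4356))/4 = 2 + (-111 + 4356)/4 = 2 + (1/4)*4245 = 2 + 4245/4 = 4253/4 ≈ 1063.3)
G(Y) + r = (-19 - 1*12) + 4253/4 = (-19 - 12) + 4253/4 = -31 + 4253/4 = 4129/4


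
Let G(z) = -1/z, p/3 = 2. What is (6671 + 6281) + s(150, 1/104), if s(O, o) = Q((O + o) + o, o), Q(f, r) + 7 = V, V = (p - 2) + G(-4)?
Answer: 51797/4 ≈ 12949.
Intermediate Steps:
p = 6 (p = 3*2 = 6)
V = 17/4 (V = (6 - 2) - 1/(-4) = 4 - 1*(-¼) = 4 + ¼ = 17/4 ≈ 4.2500)
Q(f, r) = -11/4 (Q(f, r) = -7 + 17/4 = -11/4)
s(O, o) = -11/4
(6671 + 6281) + s(150, 1/104) = (6671 + 6281) - 11/4 = 12952 - 11/4 = 51797/4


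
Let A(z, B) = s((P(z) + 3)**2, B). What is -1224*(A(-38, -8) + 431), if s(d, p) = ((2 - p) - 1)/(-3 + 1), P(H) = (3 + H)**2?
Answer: -522036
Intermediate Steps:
s(d, p) = -1/2 + p/2 (s(d, p) = (1 - p)/(-2) = (1 - p)*(-1/2) = -1/2 + p/2)
A(z, B) = -1/2 + B/2
-1224*(A(-38, -8) + 431) = -1224*((-1/2 + (1/2)*(-8)) + 431) = -1224*((-1/2 - 4) + 431) = -1224*(-9/2 + 431) = -1224*853/2 = -522036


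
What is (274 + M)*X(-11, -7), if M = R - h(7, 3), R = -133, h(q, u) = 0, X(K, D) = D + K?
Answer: -2538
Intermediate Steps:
M = -133 (M = -133 - 1*0 = -133 + 0 = -133)
(274 + M)*X(-11, -7) = (274 - 133)*(-7 - 11) = 141*(-18) = -2538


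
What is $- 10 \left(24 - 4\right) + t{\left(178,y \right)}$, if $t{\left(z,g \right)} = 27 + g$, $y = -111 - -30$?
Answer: $-254$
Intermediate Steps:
$y = -81$ ($y = -111 + 30 = -81$)
$- 10 \left(24 - 4\right) + t{\left(178,y \right)} = - 10 \left(24 - 4\right) + \left(27 - 81\right) = \left(-10\right) 20 - 54 = -200 - 54 = -254$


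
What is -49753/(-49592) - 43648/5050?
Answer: -956669483/125219800 ≈ -7.6399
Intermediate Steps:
-49753/(-49592) - 43648/5050 = -49753*(-1/49592) - 43648*1/5050 = 49753/49592 - 21824/2525 = -956669483/125219800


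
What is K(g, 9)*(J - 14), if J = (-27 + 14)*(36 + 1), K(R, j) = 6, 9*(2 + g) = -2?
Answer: -2970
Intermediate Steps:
g = -20/9 (g = -2 + (⅑)*(-2) = -2 - 2/9 = -20/9 ≈ -2.2222)
J = -481 (J = -13*37 = -481)
K(g, 9)*(J - 14) = 6*(-481 - 14) = 6*(-495) = -2970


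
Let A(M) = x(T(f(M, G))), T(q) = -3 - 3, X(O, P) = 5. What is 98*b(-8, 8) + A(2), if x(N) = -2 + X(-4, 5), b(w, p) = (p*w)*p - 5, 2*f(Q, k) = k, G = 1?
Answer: -50663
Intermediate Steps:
f(Q, k) = k/2
b(w, p) = -5 + w*p² (b(w, p) = w*p² - 5 = -5 + w*p²)
T(q) = -6
x(N) = 3 (x(N) = -2 + 5 = 3)
A(M) = 3
98*b(-8, 8) + A(2) = 98*(-5 - 8*8²) + 3 = 98*(-5 - 8*64) + 3 = 98*(-5 - 512) + 3 = 98*(-517) + 3 = -50666 + 3 = -50663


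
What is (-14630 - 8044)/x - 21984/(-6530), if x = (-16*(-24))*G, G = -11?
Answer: 20076803/2298560 ≈ 8.7345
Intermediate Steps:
x = -4224 (x = -16*(-24)*(-11) = 384*(-11) = -4224)
(-14630 - 8044)/x - 21984/(-6530) = (-14630 - 8044)/(-4224) - 21984/(-6530) = -22674*(-1/4224) - 21984*(-1/6530) = 3779/704 + 10992/3265 = 20076803/2298560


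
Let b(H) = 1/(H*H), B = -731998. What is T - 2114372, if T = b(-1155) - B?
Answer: -1844121475349/1334025 ≈ -1.3824e+6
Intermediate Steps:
b(H) = H**(-2) (b(H) = 1/(H**2) = H**(-2))
T = 976503631951/1334025 (T = (-1155)**(-2) - 1*(-731998) = 1/1334025 + 731998 = 976503631951/1334025 ≈ 7.3200e+5)
T - 2114372 = 976503631951/1334025 - 2114372 = -1844121475349/1334025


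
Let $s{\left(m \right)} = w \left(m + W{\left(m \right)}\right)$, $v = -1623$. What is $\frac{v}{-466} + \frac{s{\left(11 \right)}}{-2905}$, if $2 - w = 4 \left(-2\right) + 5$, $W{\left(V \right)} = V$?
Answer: $\frac{932711}{270746} \approx 3.445$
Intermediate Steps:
$w = 5$ ($w = 2 - \left(4 \left(-2\right) + 5\right) = 2 - \left(-8 + 5\right) = 2 - -3 = 2 + 3 = 5$)
$s{\left(m \right)} = 10 m$ ($s{\left(m \right)} = 5 \left(m + m\right) = 5 \cdot 2 m = 10 m$)
$\frac{v}{-466} + \frac{s{\left(11 \right)}}{-2905} = - \frac{1623}{-466} + \frac{10 \cdot 11}{-2905} = \left(-1623\right) \left(- \frac{1}{466}\right) + 110 \left(- \frac{1}{2905}\right) = \frac{1623}{466} - \frac{22}{581} = \frac{932711}{270746}$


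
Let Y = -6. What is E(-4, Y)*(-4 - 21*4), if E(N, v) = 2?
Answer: -176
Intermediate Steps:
E(-4, Y)*(-4 - 21*4) = 2*(-4 - 21*4) = 2*(-4 - 84) = 2*(-88) = -176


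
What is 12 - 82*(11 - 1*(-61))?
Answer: -5892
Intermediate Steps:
12 - 82*(11 - 1*(-61)) = 12 - 82*(11 + 61) = 12 - 82*72 = 12 - 5904 = -5892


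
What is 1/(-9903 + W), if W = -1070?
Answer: -1/10973 ≈ -9.1133e-5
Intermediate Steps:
1/(-9903 + W) = 1/(-9903 - 1070) = 1/(-10973) = -1/10973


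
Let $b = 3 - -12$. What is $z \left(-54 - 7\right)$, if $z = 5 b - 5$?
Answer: $-4270$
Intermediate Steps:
$b = 15$ ($b = 3 + 12 = 15$)
$z = 70$ ($z = 5 \cdot 15 - 5 = 75 - 5 = 70$)
$z \left(-54 - 7\right) = 70 \left(-54 - 7\right) = 70 \left(-61\right) = -4270$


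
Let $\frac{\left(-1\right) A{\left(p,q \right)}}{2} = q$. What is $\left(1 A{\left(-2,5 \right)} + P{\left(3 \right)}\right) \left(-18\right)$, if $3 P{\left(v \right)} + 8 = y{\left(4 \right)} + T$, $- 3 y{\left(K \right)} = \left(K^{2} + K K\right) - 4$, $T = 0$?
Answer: $284$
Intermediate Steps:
$A{\left(p,q \right)} = - 2 q$
$y{\left(K \right)} = \frac{4}{3} - \frac{2 K^{2}}{3}$ ($y{\left(K \right)} = - \frac{\left(K^{2} + K K\right) - 4}{3} = - \frac{\left(K^{2} + K^{2}\right) - 4}{3} = - \frac{2 K^{2} - 4}{3} = - \frac{-4 + 2 K^{2}}{3} = \frac{4}{3} - \frac{2 K^{2}}{3}$)
$P{\left(v \right)} = - \frac{52}{9}$ ($P{\left(v \right)} = - \frac{8}{3} + \frac{\left(\frac{4}{3} - \frac{2 \cdot 4^{2}}{3}\right) + 0}{3} = - \frac{8}{3} + \frac{\left(\frac{4}{3} - \frac{32}{3}\right) + 0}{3} = - \frac{8}{3} + \frac{- \frac{28}{3} + 0}{3} = - \frac{8}{3} + \frac{1}{3} \left(- \frac{28}{3}\right) = - \frac{8}{3} - \frac{28}{9} = - \frac{52}{9}$)
$\left(1 A{\left(-2,5 \right)} + P{\left(3 \right)}\right) \left(-18\right) = \left(1 \left(\left(-2\right) 5\right) - \frac{52}{9}\right) \left(-18\right) = \left(1 \left(-10\right) - \frac{52}{9}\right) \left(-18\right) = \left(-10 - \frac{52}{9}\right) \left(-18\right) = \left(- \frac{142}{9}\right) \left(-18\right) = 284$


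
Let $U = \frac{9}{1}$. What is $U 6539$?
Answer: $58851$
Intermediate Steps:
$U = 9$ ($U = 9 \cdot 1 = 9$)
$U 6539 = 9 \cdot 6539 = 58851$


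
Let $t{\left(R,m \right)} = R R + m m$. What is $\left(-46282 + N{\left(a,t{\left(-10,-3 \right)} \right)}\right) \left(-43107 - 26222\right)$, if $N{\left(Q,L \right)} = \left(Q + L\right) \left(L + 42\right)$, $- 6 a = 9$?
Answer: $\frac{4166603571}{2} \approx 2.0833 \cdot 10^{9}$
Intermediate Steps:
$a = - \frac{3}{2}$ ($a = \left(- \frac{1}{6}\right) 9 = - \frac{3}{2} \approx -1.5$)
$t{\left(R,m \right)} = R^{2} + m^{2}$
$N{\left(Q,L \right)} = \left(42 + L\right) \left(L + Q\right)$ ($N{\left(Q,L \right)} = \left(L + Q\right) \left(42 + L\right) = \left(42 + L\right) \left(L + Q\right)$)
$\left(-46282 + N{\left(a,t{\left(-10,-3 \right)} \right)}\right) \left(-43107 - 26222\right) = \left(-46282 + \left(\left(\left(-10\right)^{2} + \left(-3\right)^{2}\right)^{2} + 42 \left(\left(-10\right)^{2} + \left(-3\right)^{2}\right) + 42 \left(- \frac{3}{2}\right) + \left(\left(-10\right)^{2} + \left(-3\right)^{2}\right) \left(- \frac{3}{2}\right)\right)\right) \left(-43107 - 26222\right) = \left(-46282 + \left(\left(100 + 9\right)^{2} + 42 \left(100 + 9\right) - 63 + \left(100 + 9\right) \left(- \frac{3}{2}\right)\right)\right) \left(-69329\right) = \left(-46282 + \left(109^{2} + 42 \cdot 109 - 63 + 109 \left(- \frac{3}{2}\right)\right)\right) \left(-69329\right) = \left(-46282 + \left(11881 + 4578 - 63 - \frac{327}{2}\right)\right) \left(-69329\right) = \left(-46282 + \frac{32465}{2}\right) \left(-69329\right) = \left(- \frac{60099}{2}\right) \left(-69329\right) = \frac{4166603571}{2}$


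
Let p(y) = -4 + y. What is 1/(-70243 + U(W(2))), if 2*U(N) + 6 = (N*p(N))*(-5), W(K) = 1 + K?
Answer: -2/140477 ≈ -1.4237e-5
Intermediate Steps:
U(N) = -3 - 5*N*(-4 + N)/2 (U(N) = -3 + ((N*(-4 + N))*(-5))/2 = -3 + (-5*N*(-4 + N))/2 = -3 - 5*N*(-4 + N)/2)
1/(-70243 + U(W(2))) = 1/(-70243 + (-3 - 5*(1 + 2)*(-4 + (1 + 2))/2)) = 1/(-70243 + (-3 - 5/2*3*(-4 + 3))) = 1/(-70243 + (-3 - 5/2*3*(-1))) = 1/(-70243 + (-3 + 15/2)) = 1/(-70243 + 9/2) = 1/(-140477/2) = -2/140477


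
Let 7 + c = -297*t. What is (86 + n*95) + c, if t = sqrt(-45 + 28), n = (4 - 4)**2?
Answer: 79 - 297*I*sqrt(17) ≈ 79.0 - 1224.6*I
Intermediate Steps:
n = 0 (n = 0**2 = 0)
t = I*sqrt(17) (t = sqrt(-17) = I*sqrt(17) ≈ 4.1231*I)
c = -7 - 297*I*sqrt(17) ≈ -7.0 - 1224.6*I
(86 + n*95) + c = (86 + 0*95) + (-7 - 297*I*sqrt(17)) = (86 + 0) + (-7 - 297*I*sqrt(17)) = 86 + (-7 - 297*I*sqrt(17)) = 79 - 297*I*sqrt(17)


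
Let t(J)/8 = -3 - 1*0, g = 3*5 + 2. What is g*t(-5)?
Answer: -408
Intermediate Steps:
g = 17 (g = 15 + 2 = 17)
t(J) = -24 (t(J) = 8*(-3 - 1*0) = 8*(-3 + 0) = 8*(-3) = -24)
g*t(-5) = 17*(-24) = -408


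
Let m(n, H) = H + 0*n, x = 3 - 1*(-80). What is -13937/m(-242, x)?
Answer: -13937/83 ≈ -167.92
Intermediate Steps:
x = 83 (x = 3 + 80 = 83)
m(n, H) = H (m(n, H) = H + 0 = H)
-13937/m(-242, x) = -13937/83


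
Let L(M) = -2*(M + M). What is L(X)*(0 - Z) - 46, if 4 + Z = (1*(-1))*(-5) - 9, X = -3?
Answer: 50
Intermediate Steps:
Z = -8 (Z = -4 + ((1*(-1))*(-5) - 9) = -4 + (-1*(-5) - 9) = -4 + (5 - 9) = -4 - 4 = -8)
L(M) = -4*M
L(X)*(0 - Z) - 46 = (-4*(-3))*(0 - 1*(-8)) - 46 = 12*(0 + 8) - 46 = 12*8 - 46 = 96 - 46 = 50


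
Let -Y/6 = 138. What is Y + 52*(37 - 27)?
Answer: -308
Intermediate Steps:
Y = -828 (Y = -6*138 = -828)
Y + 52*(37 - 27) = -828 + 52*(37 - 27) = -828 + 52*10 = -828 + 520 = -308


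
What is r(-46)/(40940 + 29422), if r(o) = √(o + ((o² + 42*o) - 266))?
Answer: 4*I*√2/35181 ≈ 0.00016079*I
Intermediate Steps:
r(o) = √(-266 + o² + 43*o) (r(o) = √(o + (-266 + o² + 42*o)) = √(-266 + o² + 43*o))
r(-46)/(40940 + 29422) = √(-266 + (-46)² + 43*(-46))/(40940 + 29422) = √(-266 + 2116 - 1978)/70362 = √(-128)*(1/70362) = (8*I*√2)*(1/70362) = 4*I*√2/35181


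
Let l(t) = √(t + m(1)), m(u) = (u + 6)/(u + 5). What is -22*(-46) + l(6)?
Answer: 1012 + √258/6 ≈ 1014.7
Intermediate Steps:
m(u) = (6 + u)/(5 + u)
l(t) = √(7/6 + t) (l(t) = √(t + (6 + 1)/(5 + 1)) = √(t + 7/6) = √(7/6 + t))
-22*(-46) + l(6) = -22*(-46) + √(42 + 36*6)/6 = 1012 + √(42 + 216)/6 = 1012 + √258/6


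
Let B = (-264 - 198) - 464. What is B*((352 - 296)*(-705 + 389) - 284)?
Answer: 16649480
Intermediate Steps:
B = -926 (B = -462 - 464 = -926)
B*((352 - 296)*(-705 + 389) - 284) = -926*((352 - 296)*(-705 + 389) - 284) = -926*(56*(-316) - 284) = -926*(-17696 - 284) = -926*(-17980) = 16649480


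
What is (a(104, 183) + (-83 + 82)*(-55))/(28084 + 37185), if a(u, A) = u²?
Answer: 10871/65269 ≈ 0.16656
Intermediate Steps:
(a(104, 183) + (-83 + 82)*(-55))/(28084 + 37185) = (104² + (-83 + 82)*(-55))/(28084 + 37185) = (10816 - 1*(-55))/65269 = (10816 + 55)*(1/65269) = 10871*(1/65269) = 10871/65269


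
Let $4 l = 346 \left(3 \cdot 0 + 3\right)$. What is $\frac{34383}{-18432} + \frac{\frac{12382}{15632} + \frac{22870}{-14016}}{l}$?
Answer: $- \frac{424971611051}{227423840256} \approx -1.8686$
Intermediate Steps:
$l = \frac{519}{2}$ ($l = \frac{346 \left(3 \cdot 0 + 3\right)}{4} = \frac{346 \left(0 + 3\right)}{4} = \frac{346 \cdot 3}{4} = \frac{1}{4} \cdot 1038 = \frac{519}{2} \approx 259.5$)
$\frac{34383}{-18432} + \frac{\frac{12382}{15632} + \frac{22870}{-14016}}{l} = \frac{34383}{-18432} + \frac{\frac{12382}{15632} + \frac{22870}{-14016}}{\frac{519}{2}} = 34383 \left(- \frac{1}{18432}\right) + \left(12382 \cdot \frac{1}{15632} + 22870 \left(- \frac{1}{14016}\right)\right) \frac{2}{519} = - \frac{11461}{6144} + \left(\frac{6191}{7816} - \frac{11435}{7008}\right) \frac{2}{519} = - \frac{11461}{6144} - \frac{5748679}{1776748752} = - \frac{424971611051}{227423840256}$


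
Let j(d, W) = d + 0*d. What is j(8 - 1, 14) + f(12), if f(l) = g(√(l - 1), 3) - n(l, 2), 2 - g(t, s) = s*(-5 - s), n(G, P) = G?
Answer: 21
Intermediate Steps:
g(t, s) = 2 - s*(-5 - s)
j(d, W) = d (j(d, W) = d + 0 = d)
f(l) = 26 - l (f(l) = (2 + 3² + 5*3) - l = (2 + 9 + 15) - l = 26 - l)
j(8 - 1, 14) + f(12) = (8 - 1) + (26 - 1*12) = 7 + (26 - 12) = 7 + 14 = 21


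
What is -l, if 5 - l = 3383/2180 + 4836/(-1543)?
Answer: -22141211/3363740 ≈ -6.5823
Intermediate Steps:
l = 22141211/3363740 (l = 5 - (3383/2180 + 4836/(-1543)) = 5 - (3383*(1/2180) + 4836*(-1/1543)) = 5 - (3383/2180 - 4836/1543) = 5 - 1*(-5322511/3363740) = 5 + 5322511/3363740 = 22141211/3363740 ≈ 6.5823)
-l = -1*22141211/3363740 = -22141211/3363740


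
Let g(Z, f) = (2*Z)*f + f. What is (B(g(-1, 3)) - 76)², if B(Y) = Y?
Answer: 6241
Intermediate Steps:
g(Z, f) = f + 2*Z*f (g(Z, f) = 2*Z*f + f = f + 2*Z*f)
(B(g(-1, 3)) - 76)² = (3*(1 + 2*(-1)) - 76)² = (3*(1 - 2) - 76)² = (3*(-1) - 76)² = (-3 - 76)² = (-79)² = 6241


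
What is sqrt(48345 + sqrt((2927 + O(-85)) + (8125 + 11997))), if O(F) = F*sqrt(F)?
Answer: sqrt(48345 + sqrt(23049 - 85*I*sqrt(85))) ≈ 220.22 - 0.0059*I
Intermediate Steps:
O(F) = F**(3/2)
sqrt(48345 + sqrt((2927 + O(-85)) + (8125 + 11997))) = sqrt(48345 + sqrt((2927 + (-85)**(3/2)) + (8125 + 11997))) = sqrt(48345 + sqrt((2927 - 85*I*sqrt(85)) + 20122)) = sqrt(48345 + sqrt(23049 - 85*I*sqrt(85)))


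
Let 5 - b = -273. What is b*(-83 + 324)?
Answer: 66998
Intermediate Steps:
b = 278 (b = 5 - 1*(-273) = 5 + 273 = 278)
b*(-83 + 324) = 278*(-83 + 324) = 278*241 = 66998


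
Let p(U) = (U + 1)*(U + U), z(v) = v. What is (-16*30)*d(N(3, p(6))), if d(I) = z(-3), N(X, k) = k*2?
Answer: 1440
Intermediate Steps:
p(U) = 2*U*(1 + U) (p(U) = (1 + U)*(2*U) = 2*U*(1 + U))
N(X, k) = 2*k
d(I) = -3
(-16*30)*d(N(3, p(6))) = -16*30*(-3) = -480*(-3) = 1440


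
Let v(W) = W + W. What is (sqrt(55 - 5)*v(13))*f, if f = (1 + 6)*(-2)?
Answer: -1820*sqrt(2) ≈ -2573.9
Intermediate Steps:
v(W) = 2*W
f = -14 (f = 7*(-2) = -14)
(sqrt(55 - 5)*v(13))*f = (sqrt(55 - 5)*(2*13))*(-14) = (sqrt(50)*26)*(-14) = ((5*sqrt(2))*26)*(-14) = (130*sqrt(2))*(-14) = -1820*sqrt(2)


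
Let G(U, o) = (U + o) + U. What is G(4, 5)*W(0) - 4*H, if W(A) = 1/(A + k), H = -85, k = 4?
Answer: 1373/4 ≈ 343.25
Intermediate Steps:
G(U, o) = o + 2*U
W(A) = 1/(4 + A) (W(A) = 1/(A + 4) = 1/(4 + A))
G(4, 5)*W(0) - 4*H = (5 + 2*4)/(4 + 0) - 4*(-85) = (5 + 8)/4 + 340 = 13*(1/4) + 340 = 13/4 + 340 = 1373/4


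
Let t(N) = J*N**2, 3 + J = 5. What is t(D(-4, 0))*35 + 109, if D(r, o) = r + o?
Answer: 1229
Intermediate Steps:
J = 2 (J = -3 + 5 = 2)
D(r, o) = o + r
t(N) = 2*N**2
t(D(-4, 0))*35 + 109 = (2*(0 - 4)**2)*35 + 109 = (2*(-4)**2)*35 + 109 = (2*16)*35 + 109 = 32*35 + 109 = 1120 + 109 = 1229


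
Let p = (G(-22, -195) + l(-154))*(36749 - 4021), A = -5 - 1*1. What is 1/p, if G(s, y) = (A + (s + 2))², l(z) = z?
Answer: 1/17084016 ≈ 5.8534e-8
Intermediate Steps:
A = -6 (A = -5 - 1 = -6)
G(s, y) = (-4 + s)² (G(s, y) = (-6 + (s + 2))² = (-6 + (2 + s))² = (-4 + s)²)
p = 17084016 (p = ((-4 - 22)² - 154)*(36749 - 4021) = ((-26)² - 154)*32728 = (676 - 154)*32728 = 522*32728 = 17084016)
1/p = 1/17084016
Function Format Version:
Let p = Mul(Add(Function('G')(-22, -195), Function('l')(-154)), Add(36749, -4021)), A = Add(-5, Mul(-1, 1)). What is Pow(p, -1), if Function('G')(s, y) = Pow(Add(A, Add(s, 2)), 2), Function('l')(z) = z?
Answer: Rational(1, 17084016) ≈ 5.8534e-8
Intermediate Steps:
A = -6 (A = Add(-5, -1) = -6)
Function('G')(s, y) = Pow(Add(-4, s), 2) (Function('G')(s, y) = Pow(Add(-6, Add(s, 2)), 2) = Pow(Add(-6, Add(2, s)), 2) = Pow(Add(-4, s), 2))
p = 17084016 (p = Mul(Add(Pow(Add(-4, -22), 2), -154), Add(36749, -4021)) = Mul(Add(Pow(-26, 2), -154), 32728) = Mul(Add(676, -154), 32728) = Mul(522, 32728) = 17084016)
Pow(p, -1) = Pow(17084016, -1) = Rational(1, 17084016)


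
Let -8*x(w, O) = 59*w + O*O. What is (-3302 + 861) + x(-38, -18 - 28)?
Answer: -9701/4 ≈ -2425.3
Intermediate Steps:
x(w, O) = -59*w/8 - O**2/8 (x(w, O) = -(59*w + O*O)/8 = -(59*w + O**2)/8 = -(O**2 + 59*w)/8 = -59*w/8 - O**2/8)
(-3302 + 861) + x(-38, -18 - 28) = (-3302 + 861) + (-59/8*(-38) - (-18 - 28)**2/8) = -2441 + (1121/4 - 1/8*(-46)**2) = -2441 + (1121/4 - 1/8*2116) = -2441 + (1121/4 - 529/2) = -2441 + 63/4 = -9701/4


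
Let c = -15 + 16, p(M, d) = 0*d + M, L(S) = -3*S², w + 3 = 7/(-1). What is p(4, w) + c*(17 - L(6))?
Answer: 129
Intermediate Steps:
w = -10 (w = -3 + 7/(-1) = -3 + 7*(-1) = -3 - 7 = -10)
p(M, d) = M (p(M, d) = 0 + M = M)
c = 1
p(4, w) + c*(17 - L(6)) = 4 + 1*(17 - (-3)*6²) = 4 + 1*(17 - (-3)*36) = 4 + 1*(17 - 1*(-108)) = 4 + 1*(17 + 108) = 4 + 1*125 = 4 + 125 = 129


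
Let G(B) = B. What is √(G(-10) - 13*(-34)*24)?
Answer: √10598 ≈ 102.95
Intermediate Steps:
√(G(-10) - 13*(-34)*24) = √(-10 - 13*(-34)*24) = √(-10 + 442*24) = √(-10 + 10608) = √10598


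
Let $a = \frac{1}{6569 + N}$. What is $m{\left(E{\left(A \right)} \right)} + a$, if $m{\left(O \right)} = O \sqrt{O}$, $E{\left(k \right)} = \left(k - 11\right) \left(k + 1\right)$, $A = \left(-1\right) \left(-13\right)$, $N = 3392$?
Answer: $\frac{1}{9961} + 56 \sqrt{7} \approx 148.16$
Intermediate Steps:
$a = \frac{1}{9961}$ ($a = \frac{1}{6569 + 3392} = \frac{1}{9961} \approx 0.00010039$)
$A = 13$
$E{\left(k \right)} = \left(1 + k\right) \left(-11 + k\right)$ ($E{\left(k \right)} = \left(-11 + k\right) \left(1 + k\right) = \left(1 + k\right) \left(-11 + k\right)$)
$m{\left(O \right)} = O^{\frac{3}{2}}$
$m{\left(E{\left(A \right)} \right)} + a = \left(-11 + 13^{2} - 130\right)^{\frac{3}{2}} + \frac{1}{9961} = \left(-11 + 169 - 130\right)^{\frac{3}{2}} + \frac{1}{9961} = 28^{\frac{3}{2}} + \frac{1}{9961} = 56 \sqrt{7} + \frac{1}{9961} = \frac{1}{9961} + 56 \sqrt{7}$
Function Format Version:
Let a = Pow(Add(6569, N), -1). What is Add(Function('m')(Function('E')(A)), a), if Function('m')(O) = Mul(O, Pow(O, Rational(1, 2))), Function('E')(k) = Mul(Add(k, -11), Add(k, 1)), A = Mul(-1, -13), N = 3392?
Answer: Add(Rational(1, 9961), Mul(56, Pow(7, Rational(1, 2)))) ≈ 148.16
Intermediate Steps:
a = Rational(1, 9961) (a = Pow(Add(6569, 3392), -1) = Pow(9961, -1) = Rational(1, 9961) ≈ 0.00010039)
A = 13
Function('E')(k) = Mul(Add(1, k), Add(-11, k)) (Function('E')(k) = Mul(Add(-11, k), Add(1, k)) = Mul(Add(1, k), Add(-11, k)))
Function('m')(O) = Pow(O, Rational(3, 2))
Add(Function('m')(Function('E')(A)), a) = Add(Pow(Add(-11, Pow(13, 2), Mul(-10, 13)), Rational(3, 2)), Rational(1, 9961)) = Add(Pow(Add(-11, 169, -130), Rational(3, 2)), Rational(1, 9961)) = Add(Pow(28, Rational(3, 2)), Rational(1, 9961)) = Add(Mul(56, Pow(7, Rational(1, 2))), Rational(1, 9961)) = Add(Rational(1, 9961), Mul(56, Pow(7, Rational(1, 2))))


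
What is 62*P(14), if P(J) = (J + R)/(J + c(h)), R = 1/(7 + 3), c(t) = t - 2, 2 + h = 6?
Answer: 4371/80 ≈ 54.638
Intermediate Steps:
h = 4 (h = -2 + 6 = 4)
c(t) = -2 + t
R = ⅒ (R = 1/10 = ⅒ ≈ 0.10000)
P(J) = (⅒ + J)/(2 + J) (P(J) = (J + ⅒)/(J + (-2 + 4)) = (⅒ + J)/(J + 2) = (⅒ + J)/(2 + J))
62*P(14) = 62*((⅒ + 14)/(2 + 14)) = 62*((141/10)/16) = 62*((1/16)*(141/10)) = 62*(141/160) = 4371/80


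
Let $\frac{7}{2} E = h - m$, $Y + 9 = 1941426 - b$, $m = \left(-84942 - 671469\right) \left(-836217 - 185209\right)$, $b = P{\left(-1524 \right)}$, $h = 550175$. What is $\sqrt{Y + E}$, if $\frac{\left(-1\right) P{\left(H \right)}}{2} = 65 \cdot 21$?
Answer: $\frac{i \sqrt{10816547103551}}{7} \approx 4.6984 \cdot 10^{5} i$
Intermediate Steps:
$P{\left(H \right)} = -2730$ ($P{\left(H \right)} = - 2 \cdot 65 \cdot 21 = \left(-2\right) 1365 = -2730$)
$b = -2730$
$m = 772617862086$ ($m = \left(-756411\right) \left(-1021426\right) = 772617862086$)
$Y = 1944147$ ($Y = -9 + \left(1941426 - -2730\right) = -9 + \left(1941426 + 2730\right) = -9 + 1944156 = 1944147$)
$E = - \frac{1545234623822}{7}$ ($E = \frac{2 \left(550175 - 772617862086\right)}{7} = \frac{2}{7} \left(-772617311911\right) = - \frac{1545234623822}{7} \approx -2.2075 \cdot 10^{11}$)
$\sqrt{Y + E} = \sqrt{1944147 - \frac{1545234623822}{7}} = \sqrt{- \frac{1545221014793}{7}} = \frac{i \sqrt{10816547103551}}{7}$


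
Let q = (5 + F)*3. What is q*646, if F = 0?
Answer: 9690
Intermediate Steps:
q = 15 (q = (5 + 0)*3 = 5*3 = 15)
q*646 = 15*646 = 9690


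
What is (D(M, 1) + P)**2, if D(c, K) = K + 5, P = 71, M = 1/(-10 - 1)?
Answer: 5929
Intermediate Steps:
M = -1/11 (M = 1/(-11) = -1/11 ≈ -0.090909)
D(c, K) = 5 + K
(D(M, 1) + P)**2 = ((5 + 1) + 71)**2 = (6 + 71)**2 = 77**2 = 5929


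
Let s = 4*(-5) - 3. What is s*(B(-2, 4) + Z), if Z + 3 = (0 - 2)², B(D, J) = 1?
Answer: -46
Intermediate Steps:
Z = 1 (Z = -3 + (0 - 2)² = -3 + (-2)² = -3 + 4 = 1)
s = -23 (s = -20 - 3 = -23)
s*(B(-2, 4) + Z) = -23*(1 + 1) = -23*2 = -46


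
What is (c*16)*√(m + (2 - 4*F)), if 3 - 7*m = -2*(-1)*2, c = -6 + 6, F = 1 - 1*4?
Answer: 0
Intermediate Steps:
F = -3 (F = 1 - 4 = -3)
c = 0
m = -⅐ (m = 3/7 - (-2*(-1))*2/7 = 3/7 - 2*2/7 = 3/7 - ⅐*4 = 3/7 - 4/7 = -⅐ ≈ -0.14286)
(c*16)*√(m + (2 - 4*F)) = (0*16)*√(-⅐ + (2 - 4*(-3))) = 0*√(-⅐ + (2 + 12)) = 0*√(-⅐ + 14) = 0*√(97/7) = 0*(√679/7) = 0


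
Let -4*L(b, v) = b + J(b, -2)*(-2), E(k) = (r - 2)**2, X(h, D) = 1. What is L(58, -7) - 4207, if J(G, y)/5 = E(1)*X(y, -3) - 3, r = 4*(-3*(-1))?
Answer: -3979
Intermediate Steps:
r = 12 (r = 4*3 = 12)
E(k) = 100 (E(k) = (12 - 2)**2 = 10**2 = 100)
J(G, y) = 485 (J(G, y) = 5*(100*1 - 3) = 5*(100 - 3) = 5*97 = 485)
L(b, v) = 485/2 - b/4 (L(b, v) = -(b + 485*(-2))/4 = -(b - 970)/4 = -(-970 + b)/4 = 485/2 - b/4)
L(58, -7) - 4207 = (485/2 - 1/4*58) - 4207 = (485/2 - 29/2) - 4207 = 228 - 4207 = -3979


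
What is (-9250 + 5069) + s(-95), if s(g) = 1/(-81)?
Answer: -338662/81 ≈ -4181.0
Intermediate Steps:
s(g) = -1/81
(-9250 + 5069) + s(-95) = (-9250 + 5069) - 1/81 = -4181 - 1/81 = -338662/81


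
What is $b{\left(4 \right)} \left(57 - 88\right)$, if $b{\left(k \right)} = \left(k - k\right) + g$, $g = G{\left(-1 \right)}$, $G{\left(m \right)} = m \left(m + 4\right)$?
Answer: $93$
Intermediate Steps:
$G{\left(m \right)} = m \left(4 + m\right)$
$g = -3$ ($g = - (4 - 1) = \left(-1\right) 3 = -3$)
$b{\left(k \right)} = -3$ ($b{\left(k \right)} = \left(k - k\right) - 3 = 0 - 3 = -3$)
$b{\left(4 \right)} \left(57 - 88\right) = - 3 \left(57 - 88\right) = \left(-3\right) \left(-31\right) = 93$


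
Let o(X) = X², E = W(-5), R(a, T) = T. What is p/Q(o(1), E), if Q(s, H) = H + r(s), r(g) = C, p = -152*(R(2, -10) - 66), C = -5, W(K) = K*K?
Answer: 2888/5 ≈ 577.60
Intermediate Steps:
W(K) = K²
E = 25 (E = (-5)² = 25)
p = 11552 (p = -152*(-10 - 66) = -152*(-76) = 11552)
r(g) = -5
Q(s, H) = -5 + H (Q(s, H) = H - 5 = -5 + H)
p/Q(o(1), E) = 11552/(-5 + 25) = 11552/20 = 11552*(1/20) = 2888/5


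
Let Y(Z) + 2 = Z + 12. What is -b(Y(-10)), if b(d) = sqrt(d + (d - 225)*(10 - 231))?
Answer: -15*sqrt(221) ≈ -222.99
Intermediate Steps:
Y(Z) = 10 + Z (Y(Z) = -2 + (Z + 12) = -2 + (12 + Z) = 10 + Z)
b(d) = sqrt(49725 - 220*d) (b(d) = sqrt(d + (-225 + d)*(-221)) = sqrt(d + (49725 - 221*d)) = sqrt(49725 - 220*d))
-b(Y(-10)) = -sqrt(49725 - 220*(10 - 10)) = -sqrt(49725 - 220*0) = -sqrt(49725 + 0) = -sqrt(49725) = -15*sqrt(221)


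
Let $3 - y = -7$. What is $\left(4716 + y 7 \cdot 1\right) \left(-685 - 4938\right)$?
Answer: $-26911678$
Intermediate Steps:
$y = 10$ ($y = 3 - -7 = 3 + 7 = 10$)
$\left(4716 + y 7 \cdot 1\right) \left(-685 - 4938\right) = \left(4716 + 10 \cdot 7 \cdot 1\right) \left(-685 - 4938\right) = \left(4716 + 70 \cdot 1\right) \left(-5623\right) = \left(4716 + 70\right) \left(-5623\right) = 4786 \left(-5623\right) = -26911678$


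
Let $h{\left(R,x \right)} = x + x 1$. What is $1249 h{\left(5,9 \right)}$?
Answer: $22482$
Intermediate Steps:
$h{\left(R,x \right)} = 2 x$ ($h{\left(R,x \right)} = x + x = 2 x$)
$1249 h{\left(5,9 \right)} = 1249 \cdot 2 \cdot 9 = 1249 \cdot 18 = 22482$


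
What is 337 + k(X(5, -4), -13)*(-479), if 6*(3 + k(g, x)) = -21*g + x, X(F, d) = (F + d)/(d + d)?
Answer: 124909/48 ≈ 2602.3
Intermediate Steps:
X(F, d) = (F + d)/(2*d) (X(F, d) = (F + d)/((2*d)) = (F + d)*(1/(2*d)) = (F + d)/(2*d))
k(g, x) = -3 - 7*g/2 + x/6 (k(g, x) = -3 + (-21*g + x)/6 = -3 + (x - 21*g)/6 = -3 + (-7*g/2 + x/6) = -3 - 7*g/2 + x/6)
337 + k(X(5, -4), -13)*(-479) = 337 + (-3 - 7*(5 - 4)/(4*(-4)) + (1/6)*(-13))*(-479) = 337 + (-3 - 7*(-1)/(4*4) - 13/6)*(-479) = 337 + (-3 - 7/2*(-1/8) - 13/6)*(-479) = 337 + (-3 + 7/16 - 13/6)*(-479) = 337 - 227/48*(-479) = 337 + 108733/48 = 124909/48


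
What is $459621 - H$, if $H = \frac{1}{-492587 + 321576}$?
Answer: $\frac{78600246832}{171011} \approx 4.5962 \cdot 10^{5}$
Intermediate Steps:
$H = - \frac{1}{171011}$ ($H = \frac{1}{-171011} = - \frac{1}{171011} \approx -5.8476 \cdot 10^{-6}$)
$459621 - H = 459621 - - \frac{1}{171011} = 459621 + \frac{1}{171011} = \frac{78600246832}{171011}$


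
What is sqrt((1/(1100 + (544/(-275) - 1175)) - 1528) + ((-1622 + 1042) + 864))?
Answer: 7*I*sqrt(11377046191)/21169 ≈ 35.271*I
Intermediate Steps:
sqrt((1/(1100 + (544/(-275) - 1175)) - 1528) + ((-1622 + 1042) + 864)) = sqrt((1/(1100 + (544*(-1/275) - 1175)) - 1528) + (-580 + 864)) = sqrt((1/(1100 + (-544/275 - 1175)) - 1528) + 284) = sqrt((1/(1100 - 323669/275) - 1528) + 284) = sqrt((1/(-21169/275) - 1528) + 284) = sqrt((-275/21169 - 1528) + 284) = sqrt(-32346507/21169 + 284) = sqrt(-26334511/21169) = 7*I*sqrt(11377046191)/21169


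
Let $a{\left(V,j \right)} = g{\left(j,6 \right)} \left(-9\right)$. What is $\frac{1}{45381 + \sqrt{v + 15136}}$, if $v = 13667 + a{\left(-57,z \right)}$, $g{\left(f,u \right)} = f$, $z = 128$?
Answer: $\frac{15127}{686469170} - \frac{\sqrt{27651}}{2059407510} \approx 2.1955 \cdot 10^{-5}$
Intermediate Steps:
$a{\left(V,j \right)} = - 9 j$ ($a{\left(V,j \right)} = j \left(-9\right) = - 9 j$)
$v = 12515$ ($v = 13667 - 1152 = 12515$)
$\frac{1}{45381 + \sqrt{v + 15136}} = \frac{1}{45381 + \sqrt{12515 + 15136}} = \frac{1}{45381 + \sqrt{27651}}$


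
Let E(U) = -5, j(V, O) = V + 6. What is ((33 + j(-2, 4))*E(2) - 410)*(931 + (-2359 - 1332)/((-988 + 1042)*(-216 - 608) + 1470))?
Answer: -23836233715/43026 ≈ -5.5400e+5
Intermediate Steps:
j(V, O) = 6 + V
((33 + j(-2, 4))*E(2) - 410)*(931 + (-2359 - 1332)/((-988 + 1042)*(-216 - 608) + 1470)) = ((33 + (6 - 2))*(-5) - 410)*(931 + (-2359 - 1332)/((-988 + 1042)*(-216 - 608) + 1470)) = ((33 + 4)*(-5) - 410)*(931 - 3691/(54*(-824) + 1470)) = (37*(-5) - 410)*(931 - 3691/(-44496 + 1470)) = (-185 - 410)*(931 - 3691/(-43026)) = -595*(931 - 3691*(-1/43026)) = -595*(931 + 3691/43026) = -595*40060897/43026 = -23836233715/43026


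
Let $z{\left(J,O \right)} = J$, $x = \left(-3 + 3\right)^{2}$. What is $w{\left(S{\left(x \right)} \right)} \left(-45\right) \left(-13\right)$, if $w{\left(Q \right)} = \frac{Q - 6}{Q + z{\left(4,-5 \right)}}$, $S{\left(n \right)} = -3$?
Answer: $-5265$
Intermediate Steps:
$x = 0$ ($x = 0^{2} = 0$)
$w{\left(Q \right)} = \frac{-6 + Q}{4 + Q}$ ($w{\left(Q \right)} = \frac{Q - 6}{Q + 4} = \frac{-6 + Q}{4 + Q}$)
$w{\left(S{\left(x \right)} \right)} \left(-45\right) \left(-13\right) = \frac{-6 - 3}{4 - 3} \left(-45\right) \left(-13\right) = 1^{-1} \left(-9\right) \left(-45\right) \left(-13\right) = 1 \left(-9\right) \left(-45\right) \left(-13\right) = \left(-9\right) \left(-45\right) \left(-13\right) = 405 \left(-13\right) = -5265$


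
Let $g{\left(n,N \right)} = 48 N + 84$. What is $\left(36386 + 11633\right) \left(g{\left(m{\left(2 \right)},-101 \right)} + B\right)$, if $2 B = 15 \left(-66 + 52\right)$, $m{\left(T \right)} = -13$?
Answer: $-233804511$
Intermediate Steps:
$g{\left(n,N \right)} = 84 + 48 N$
$B = -105$ ($B = \frac{15 \left(-66 + 52\right)}{2} = \frac{15 \left(-14\right)}{2} = \frac{1}{2} \left(-210\right) = -105$)
$\left(36386 + 11633\right) \left(g{\left(m{\left(2 \right)},-101 \right)} + B\right) = \left(36386 + 11633\right) \left(\left(84 + 48 \left(-101\right)\right) - 105\right) = 48019 \left(\left(84 - 4848\right) - 105\right) = 48019 \left(-4764 - 105\right) = 48019 \left(-4869\right) = -233804511$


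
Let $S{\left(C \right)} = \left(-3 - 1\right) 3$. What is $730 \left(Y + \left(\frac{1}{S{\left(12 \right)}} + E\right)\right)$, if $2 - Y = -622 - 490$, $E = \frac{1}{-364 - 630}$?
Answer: $\frac{2424838445}{2982} \approx 8.1316 \cdot 10^{5}$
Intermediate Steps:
$S{\left(C \right)} = -12$ ($S{\left(C \right)} = \left(-4\right) 3 = -12$)
$E = - \frac{1}{994}$ ($E = \frac{1}{-994} = - \frac{1}{994} \approx -0.001006$)
$Y = 1114$ ($Y = 2 - \left(-622 - 490\right) = 2 - -1112 = 2 + 1112 = 1114$)
$730 \left(Y + \left(\frac{1}{S{\left(12 \right)}} + E\right)\right) = 730 \left(1114 + \left(\frac{1}{-12} - \frac{1}{994}\right)\right) = 730 \left(1114 - \frac{503}{5964}\right) = 730 \cdot \frac{6643393}{5964} = \frac{2424838445}{2982}$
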